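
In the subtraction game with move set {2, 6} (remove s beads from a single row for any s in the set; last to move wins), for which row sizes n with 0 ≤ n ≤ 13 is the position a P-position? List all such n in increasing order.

0, 1, 4, 5, 8, 9, 12, 13

Grundy values for subtraction set {2, 6}:
k:     0  1  2  3  4  5  6  7  8  9 10 11 12 13
g(k):  0  0  1  1  0  0  1  1  0  0  1  1  0  0
The P-positions (g = 0) in 0..13 are 0, 1, 4, 5, 8, 9, 12, 13.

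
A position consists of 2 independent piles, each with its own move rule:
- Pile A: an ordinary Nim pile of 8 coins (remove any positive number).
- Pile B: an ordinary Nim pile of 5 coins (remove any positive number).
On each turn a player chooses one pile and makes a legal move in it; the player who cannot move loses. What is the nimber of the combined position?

13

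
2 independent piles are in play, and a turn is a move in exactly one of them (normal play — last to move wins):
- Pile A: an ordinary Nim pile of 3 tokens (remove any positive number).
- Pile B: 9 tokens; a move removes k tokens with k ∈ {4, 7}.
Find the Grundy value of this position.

1

Pile A is a plain Nim pile of size 3, so its Grundy value is 3.
For pile B, compute g(0), g(1), … with moves {4, 7}:
k:     0  1  2  3  4  5  6  7  8  9
g(k):  0  0  0  0  1  1  1  1  2  2
So g(9) = 2.
The value of a disjunctive sum is the nim-sum of the parts.
Combined value = 3 ⊕ 2 = 1.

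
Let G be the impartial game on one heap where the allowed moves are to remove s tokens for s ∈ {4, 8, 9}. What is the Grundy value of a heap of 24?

2

Compute g(0), g(1), … for moves {4, 8, 9}:
k:     0  1  2  3  4  5  6  7  8  9 10 11 12 13 14 15 16 17 18 19 20 21 22 23 24
g(k):  0  0  0  0  1  1  1  1  2  2  2  2  3  0  0  0  0  1  1  1  1  2  2  2  2
So g(24) = 2.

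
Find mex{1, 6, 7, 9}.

0 is not in the set, so the mex is 0.

0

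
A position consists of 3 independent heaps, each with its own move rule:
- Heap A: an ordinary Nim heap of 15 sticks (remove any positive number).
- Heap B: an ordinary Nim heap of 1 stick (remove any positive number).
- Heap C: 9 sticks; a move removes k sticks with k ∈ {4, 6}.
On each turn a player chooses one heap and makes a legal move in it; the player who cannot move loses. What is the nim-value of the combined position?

12

Heap A is a plain Nim heap of size 15, so its Grundy value is 15.
Heap B is a plain Nim heap of size 1, so its Grundy value is 1.
Grundy values for heap C (subtraction set {4, 6}):
g(0) = mex{} = 0
g(1) = mex{} = 0
g(2) = mex{} = 0
g(3) = mex{} = 0
g(4) = mex{0} = 1
g(5) = mex{0} = 1
g(6) = mex{0} = 1
g(7) = mex{0} = 1
g(8) = mex{0,1} = 2
g(9) = mex{0,1} = 2
So g(9) = 2.
The value of a disjunctive sum is the nim-sum of the parts.
Combined value = 15 XOR 1 XOR 2 = 12.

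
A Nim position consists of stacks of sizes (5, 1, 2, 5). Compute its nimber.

Nim-sum: 5 ⊕ 1 ⊕ 2 ⊕ 5 = 3.

3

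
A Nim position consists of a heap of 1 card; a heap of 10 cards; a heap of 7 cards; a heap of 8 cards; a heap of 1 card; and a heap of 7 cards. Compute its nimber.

Nim-sum: 1 ⊕ 10 ⊕ 7 ⊕ 8 ⊕ 1 ⊕ 7 = 2.

2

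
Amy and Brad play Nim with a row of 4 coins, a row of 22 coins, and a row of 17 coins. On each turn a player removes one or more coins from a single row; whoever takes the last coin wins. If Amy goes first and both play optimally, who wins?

Amy wins

Compute the nim-sum pairwise:
4 XOR 22 = 18
18 XOR 17 = 3
The nim-sum is 3 ≠ 0, so this is an N-position: the player to move can win; Amy has a winning move.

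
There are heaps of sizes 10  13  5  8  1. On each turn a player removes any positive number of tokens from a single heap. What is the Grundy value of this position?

Nim-sum: 10 XOR 13 XOR 5 XOR 8 XOR 1 = 11.

11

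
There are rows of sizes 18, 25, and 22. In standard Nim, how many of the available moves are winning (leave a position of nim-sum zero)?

3

Nim-sum: 18 XOR 25 XOR 22 = 29.
The overall nim-sum is X = 29. A row of size p has a winning move iff p XOR X < p (reduce it to p XOR X).
  18: 18 XOR 29 = 15 < 18 — winning move (to 15).
  25: 25 XOR 29 = 4 < 25 — winning move (to 4).
  22: 22 XOR 29 = 11 < 22 — winning move (to 11).
That gives 3 winning moves.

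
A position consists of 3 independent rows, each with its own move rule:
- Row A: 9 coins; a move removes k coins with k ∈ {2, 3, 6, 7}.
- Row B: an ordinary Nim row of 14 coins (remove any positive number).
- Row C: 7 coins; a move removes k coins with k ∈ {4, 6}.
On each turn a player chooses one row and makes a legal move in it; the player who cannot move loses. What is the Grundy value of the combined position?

15

For row A, compute g(0), g(1), … with moves {2, 3, 6, 7}:
k:     0  1  2  3  4  5  6  7  8  9
g(k):  0  0  1  1  2  0  3  1  2  0
So g(9) = 0.
Row B is a plain Nim row of size 14, so its Grundy value is 14.
For row C, compute g(0), g(1), … with moves {4, 6}:
g(0) = mex{} = 0
g(1) = mex{} = 0
g(2) = mex{} = 0
g(3) = mex{} = 0
g(4) = mex{0} = 1
g(5) = mex{0} = 1
g(6) = mex{0} = 1
g(7) = mex{0} = 1
So g(7) = 1.
The value of a disjunctive sum is the nim-sum of the parts.
Combined value = 0 XOR 14 XOR 1 = 15.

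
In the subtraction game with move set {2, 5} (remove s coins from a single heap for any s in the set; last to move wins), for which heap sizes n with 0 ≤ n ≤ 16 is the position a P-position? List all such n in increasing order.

0, 1, 4, 7, 8, 11, 14, 15

Grundy values for subtraction set {2, 5}:
k:     0  1  2  3  4  5  6  7  8  9 10 11 12 13 14 15 16
g(k):  0  0  1  1  0  2  1  0  0  1  1  0  2  1  0  0  1
The P-positions (g = 0) in 0..16 are 0, 1, 4, 7, 8, 11, 14, 15.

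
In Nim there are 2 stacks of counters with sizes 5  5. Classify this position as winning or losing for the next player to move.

Compute the nim-sum pairwise:
5 ⊕ 5 = 0
The nim-sum is 0, so this is a P-position: the player to move is in a losing position under optimal play.

Losing position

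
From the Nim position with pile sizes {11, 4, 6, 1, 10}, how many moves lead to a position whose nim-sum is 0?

Compute the nim-sum pairwise:
11 XOR 4 = 15
15 XOR 6 = 9
9 XOR 1 = 8
8 XOR 10 = 2
The overall nim-sum is X = 2. A pile of size p has a winning move iff p XOR X < p (reduce it to p XOR X).
  11: 11 XOR 2 = 9 < 11 — winning move (to 9).
  4: 4 XOR 2 = 6 ≥ 4 — no move.
  6: 6 XOR 2 = 4 < 6 — winning move (to 4).
  1: 1 XOR 2 = 3 ≥ 1 — no move.
  10: 10 XOR 2 = 8 < 10 — winning move (to 8).
That gives 3 winning moves.

3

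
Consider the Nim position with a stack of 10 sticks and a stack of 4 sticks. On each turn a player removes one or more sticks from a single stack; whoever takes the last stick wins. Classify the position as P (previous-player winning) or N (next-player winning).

N-position

Write each in binary and XOR column by column:
  1010  (10)
  0100  (4)
  ----
  1110  (14)
The nim-sum is 14 ≠ 0, so this is an N-position: the player to move can win.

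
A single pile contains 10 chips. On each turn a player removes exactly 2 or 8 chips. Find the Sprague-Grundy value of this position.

Build the Grundy sequence with g(k) = mex{g(k−s) : s ∈ {2, 8}, s ≤ k}:
g(0) = mex{} = 0
g(1) = mex{} = 0
g(2) = mex{0} = 1
g(3) = mex{0} = 1
g(4) = mex{1} = 0
g(5) = mex{1} = 0
g(6) = mex{0} = 1
g(7) = mex{0} = 1
g(8) = mex{0,1} = 2
g(9) = mex{0,1} = 2
g(10) = mex{1,2} = 0
So g(10) = 0.

0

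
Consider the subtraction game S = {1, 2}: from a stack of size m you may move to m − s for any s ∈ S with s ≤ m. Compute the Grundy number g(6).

0

Build the Grundy sequence with g(k) = mex{g(k−s) : s ∈ {1, 2}, s ≤ k}:
k:     0  1  2  3  4  5  6
g(k):  0  1  2  0  1  2  0
So g(6) = 0.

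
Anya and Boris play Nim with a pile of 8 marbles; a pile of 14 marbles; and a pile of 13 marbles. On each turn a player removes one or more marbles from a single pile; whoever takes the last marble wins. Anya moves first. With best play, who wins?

Write each in binary and XOR column by column:
  1000  (8)
  1110  (14)
  1101  (13)
  ----
  1011  (11)
The nim-sum is 11 ≠ 0, so this is an N-position: the player to move can win; Anya has a winning move.

Anya wins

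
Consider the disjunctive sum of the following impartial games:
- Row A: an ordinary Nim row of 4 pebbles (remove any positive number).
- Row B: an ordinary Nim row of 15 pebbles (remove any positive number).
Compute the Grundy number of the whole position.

11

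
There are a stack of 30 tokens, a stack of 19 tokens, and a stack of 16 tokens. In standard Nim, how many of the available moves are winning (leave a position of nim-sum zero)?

Nim-sum: 30 ^ 19 ^ 16 = 29.
The overall nim-sum is X = 29. A stack of size p has a winning move iff p XOR X < p (reduce it to p XOR X).
  30: 30 XOR 29 = 3 < 30 — winning move (to 3).
  19: 19 XOR 29 = 14 < 19 — winning move (to 14).
  16: 16 XOR 29 = 13 < 16 — winning move (to 13).
That gives 3 winning moves.

3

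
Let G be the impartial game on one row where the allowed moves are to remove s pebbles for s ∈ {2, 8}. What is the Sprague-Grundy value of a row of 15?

0

Grundy values for subtraction set {2, 8}:
k:     0  1  2  3  4  5  6  7  8  9 10 11 12 13 14 15
g(k):  0  0  1  1  0  0  1  1  2  2  0  0  1  1  0  0
So g(15) = 0.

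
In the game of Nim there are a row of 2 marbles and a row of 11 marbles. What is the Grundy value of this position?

9

Bitwise XOR of the heap sizes:
  0010  (2)
  1011  (11)
  ----
  1001  (9)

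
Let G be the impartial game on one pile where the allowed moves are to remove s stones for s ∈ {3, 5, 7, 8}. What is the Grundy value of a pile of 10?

3

Grundy values for subtraction set {3, 5, 7, 8}:
k:     0  1  2  3  4  5  6  7  8  9 10
g(k):  0  0  0  1  1  1  2  2  2  3  3
So g(10) = 3.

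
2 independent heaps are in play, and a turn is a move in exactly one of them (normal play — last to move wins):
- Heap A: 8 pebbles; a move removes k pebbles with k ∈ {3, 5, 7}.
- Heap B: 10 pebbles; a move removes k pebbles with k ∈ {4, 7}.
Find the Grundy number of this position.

Build the Grundy sequence for heap A with g(k) = mex{g(k−s) : s ∈ {3, 5, 7}, s ≤ k}:
k:     0  1  2  3  4  5  6  7  8
g(k):  0  0  0  1  1  1  2  2  2
So g(8) = 2.
For heap B, compute g(0), g(1), … with moves {4, 7}:
g(0) = mex{} = 0
g(1) = mex{} = 0
g(2) = mex{} = 0
g(3) = mex{} = 0
g(4) = mex{0} = 1
g(5) = mex{0} = 1
g(6) = mex{0} = 1
g(7) = mex{0} = 1
g(8) = mex{0,1} = 2
g(9) = mex{0,1} = 2
g(10) = mex{0,1} = 2
So g(10) = 2.
The value of a disjunctive sum is the nim-sum of the parts.
Combined value = 2 XOR 2 = 0.

0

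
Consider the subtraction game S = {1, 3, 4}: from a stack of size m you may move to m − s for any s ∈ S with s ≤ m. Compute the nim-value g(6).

Build the Grundy sequence with g(k) = mex{g(k−s) : s ∈ {1, 3, 4}, s ≤ k}:
g(0) = mex{} = 0
g(1) = mex{0} = 1
g(2) = mex{1} = 0
g(3) = mex{0} = 1
g(4) = mex{0,1} = 2
g(5) = mex{0,1,2} = 3
g(6) = mex{0,1,3} = 2
So g(6) = 2.

2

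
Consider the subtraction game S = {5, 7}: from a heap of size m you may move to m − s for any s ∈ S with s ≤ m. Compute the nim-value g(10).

2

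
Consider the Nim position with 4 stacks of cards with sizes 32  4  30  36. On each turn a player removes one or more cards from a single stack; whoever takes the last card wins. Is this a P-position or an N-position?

N-position

Compute the nim-sum pairwise:
32 XOR 4 = 36
36 XOR 30 = 58
58 XOR 36 = 30
The nim-sum is 30 ≠ 0, so this is an N-position: the player to move can win.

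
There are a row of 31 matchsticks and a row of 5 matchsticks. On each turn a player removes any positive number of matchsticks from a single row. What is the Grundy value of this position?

26

Compute the nim-sum pairwise:
31 ^ 5 = 26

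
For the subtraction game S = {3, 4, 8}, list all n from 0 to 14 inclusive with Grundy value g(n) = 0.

0, 1, 2, 7, 12, 13, 14

Grundy values for subtraction set {3, 4, 8}:
k:     0  1  2  3  4  5  6  7  8  9 10 11 12 13 14
g(k):  0  0  0  1  1  1  2  0  2  3  1  3  0  0  0
The P-positions (g = 0) in 0..14 are 0, 1, 2, 7, 12, 13, 14.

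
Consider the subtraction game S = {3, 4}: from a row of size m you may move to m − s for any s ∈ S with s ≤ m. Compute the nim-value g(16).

Grundy values for subtraction set {3, 4}:
k:     0  1  2  3  4  5  6  7  8  9 10 11 12 13 14 15 16
g(k):  0  0  0  1  1  1  2  0  0  0  1  1  1  2  0  0  0
So g(16) = 0.

0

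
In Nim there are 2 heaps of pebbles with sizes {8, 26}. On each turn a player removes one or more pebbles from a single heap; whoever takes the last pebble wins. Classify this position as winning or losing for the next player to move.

Winning position

Write each in binary and XOR column by column:
  01000  (8)
  11010  (26)
  -----
  10010  (18)
The nim-sum is 18 ≠ 0, so this is an N-position: the player to move can win.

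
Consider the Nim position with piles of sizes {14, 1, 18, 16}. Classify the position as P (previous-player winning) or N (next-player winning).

N-position

Compute the nim-sum pairwise:
14 XOR 1 = 15
15 XOR 18 = 29
29 XOR 16 = 13
The nim-sum is 13 ≠ 0, so this is an N-position: the player to move can win.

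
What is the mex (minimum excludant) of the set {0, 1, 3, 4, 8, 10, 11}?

2

The values 0, 1 are all present; 2 is the first non-negative integer missing from the set.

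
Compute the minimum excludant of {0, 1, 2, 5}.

3

The values 0, 1, 2 are all present; 3 is the first non-negative integer missing from the set.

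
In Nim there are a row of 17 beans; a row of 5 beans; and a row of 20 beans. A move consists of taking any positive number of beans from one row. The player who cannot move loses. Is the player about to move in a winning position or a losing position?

Losing position

Nim-sum: 17 XOR 5 XOR 20 = 0.
The nim-sum is 0, so this is a P-position: the player to move is in a losing position under optimal play.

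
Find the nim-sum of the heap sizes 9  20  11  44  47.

21

Write each in binary and XOR column by column:
  001001  (9)
  010100  (20)
  001011  (11)
  101100  (44)
  101111  (47)
  ------
  010101  (21)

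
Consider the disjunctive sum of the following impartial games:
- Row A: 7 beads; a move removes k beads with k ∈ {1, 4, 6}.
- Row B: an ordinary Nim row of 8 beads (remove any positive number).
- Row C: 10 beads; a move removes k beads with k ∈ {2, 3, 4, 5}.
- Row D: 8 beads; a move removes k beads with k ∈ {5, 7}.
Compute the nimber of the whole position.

8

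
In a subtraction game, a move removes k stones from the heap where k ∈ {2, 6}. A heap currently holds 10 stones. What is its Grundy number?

1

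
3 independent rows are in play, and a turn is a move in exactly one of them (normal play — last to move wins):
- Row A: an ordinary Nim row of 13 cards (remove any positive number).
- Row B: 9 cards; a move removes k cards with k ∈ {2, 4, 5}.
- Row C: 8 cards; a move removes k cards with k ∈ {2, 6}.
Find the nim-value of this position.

12

Row A is a plain Nim row of size 13, so its Grundy value is 13.
For row B, compute g(0), g(1), … with moves {2, 4, 5}:
g(0) = mex{} = 0
g(1) = mex{} = 0
g(2) = mex{0} = 1
g(3) = mex{0} = 1
g(4) = mex{0,1} = 2
g(5) = mex{0,1} = 2
g(6) = mex{0,1,2} = 3
g(7) = mex{1,2} = 0
g(8) = mex{1,2,3} = 0
g(9) = mex{0,2} = 1
So g(9) = 1.
For row C, compute g(0), g(1), … with moves {2, 6}:
g(0) = mex{} = 0
g(1) = mex{} = 0
g(2) = mex{0} = 1
g(3) = mex{0} = 1
g(4) = mex{1} = 0
g(5) = mex{1} = 0
g(6) = mex{0} = 1
g(7) = mex{0} = 1
g(8) = mex{1} = 0
So g(8) = 0.
The value of a disjunctive sum is the nim-sum of the parts.
Combined value = 13 ⊕ 1 ⊕ 0 = 12.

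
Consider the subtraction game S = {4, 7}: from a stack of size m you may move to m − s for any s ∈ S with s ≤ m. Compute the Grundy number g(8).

Compute g(0), g(1), … for moves {4, 7}:
g(0) = mex{} = 0
g(1) = mex{} = 0
g(2) = mex{} = 0
g(3) = mex{} = 0
g(4) = mex{0} = 1
g(5) = mex{0} = 1
g(6) = mex{0} = 1
g(7) = mex{0} = 1
g(8) = mex{0,1} = 2
So g(8) = 2.

2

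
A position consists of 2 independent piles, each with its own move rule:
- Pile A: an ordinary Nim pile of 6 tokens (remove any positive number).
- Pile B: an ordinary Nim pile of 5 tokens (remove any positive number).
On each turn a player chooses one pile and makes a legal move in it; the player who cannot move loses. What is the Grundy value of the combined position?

3

Pile A is a plain Nim pile of size 6, so its Grundy value is 6.
Pile B is a plain Nim pile of size 5, so its Grundy value is 5.
The value of a disjunctive sum is the nim-sum of the parts.
Combined value = 6 XOR 5 = 3.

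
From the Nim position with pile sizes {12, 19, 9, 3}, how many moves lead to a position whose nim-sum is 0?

1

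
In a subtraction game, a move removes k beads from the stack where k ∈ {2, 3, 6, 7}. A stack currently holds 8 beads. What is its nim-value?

2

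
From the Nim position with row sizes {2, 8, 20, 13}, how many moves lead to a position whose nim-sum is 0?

1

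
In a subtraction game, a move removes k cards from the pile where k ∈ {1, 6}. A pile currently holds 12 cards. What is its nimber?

Grundy values for subtraction set {1, 6}:
g(0) = mex{} = 0
g(1) = mex{0} = 1
g(2) = mex{1} = 0
g(3) = mex{0} = 1
g(4) = mex{1} = 0
g(5) = mex{0} = 1
g(6) = mex{0,1} = 2
g(7) = mex{1,2} = 0
g(8) = mex{0} = 1
g(9) = mex{1} = 0
g(10) = mex{0} = 1
g(11) = mex{1} = 0
g(12) = mex{0,2} = 1
So g(12) = 1.

1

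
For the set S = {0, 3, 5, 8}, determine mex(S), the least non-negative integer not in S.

1

0 is in the set but 1 is not, so the mex is 1.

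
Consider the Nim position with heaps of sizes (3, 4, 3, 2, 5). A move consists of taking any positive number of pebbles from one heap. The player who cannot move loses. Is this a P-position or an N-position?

N-position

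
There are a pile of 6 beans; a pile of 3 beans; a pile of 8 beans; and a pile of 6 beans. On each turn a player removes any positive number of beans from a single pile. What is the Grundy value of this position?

Compute the nim-sum pairwise:
6 XOR 3 = 5
5 XOR 8 = 13
13 XOR 6 = 11

11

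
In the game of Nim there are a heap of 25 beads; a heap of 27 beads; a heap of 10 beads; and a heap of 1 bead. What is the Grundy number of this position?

9

Compute the nim-sum pairwise:
25 XOR 27 = 2
2 XOR 10 = 8
8 XOR 1 = 9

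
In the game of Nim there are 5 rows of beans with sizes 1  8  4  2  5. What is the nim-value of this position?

Compute the nim-sum pairwise:
1 XOR 8 = 9
9 XOR 4 = 13
13 XOR 2 = 15
15 XOR 5 = 10

10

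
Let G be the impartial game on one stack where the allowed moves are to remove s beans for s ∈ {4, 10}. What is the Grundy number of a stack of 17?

0

Grundy values for subtraction set {4, 10}:
k:     0  1  2  3  4  5  6  7  8  9 10 11 12 13 14 15 16 17
g(k):  0  0  0  0  1  1  1  1  0  0  2  2  1  1  0  0  0  0
So g(17) = 0.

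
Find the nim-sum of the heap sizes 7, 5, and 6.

Nim-sum: 7 XOR 5 XOR 6 = 4.

4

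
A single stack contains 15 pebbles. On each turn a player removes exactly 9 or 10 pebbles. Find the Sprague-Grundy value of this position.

Build the Grundy sequence with g(k) = mex{g(k−s) : s ∈ {9, 10}, s ≤ k}:
k:     0  1  2  3  4  5  6  7  8  9 10 11 12 13 14 15
g(k):  0  0  0  0  0  0  0  0  0  1  1  1  1  1  1  1
So g(15) = 1.

1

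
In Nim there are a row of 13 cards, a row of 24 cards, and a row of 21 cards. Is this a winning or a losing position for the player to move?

Losing position

Bitwise XOR of the heap sizes:
  01101  (13)
  11000  (24)
  10101  (21)
  -----
  00000  (0)
The nim-sum is 0, so this is a P-position: the player to move is in a losing position under optimal play.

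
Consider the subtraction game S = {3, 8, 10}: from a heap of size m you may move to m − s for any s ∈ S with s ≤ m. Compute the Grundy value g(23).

1

Grundy values for subtraction set {3, 8, 10}:
k:     0  1  2  3  4  5  6  7  8  9 10 11 12 13 14 15 16 17 18 19 20 21 22 23
g(k):  0  0  0  1  1  1  0  0  2  1  1  3  2  0  2  3  1  3  0  0  0  1  1  1
So g(23) = 1.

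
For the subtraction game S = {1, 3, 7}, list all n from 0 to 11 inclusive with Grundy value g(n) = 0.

0, 2, 4, 6, 8, 10

Build the Grundy sequence with g(k) = mex{g(k−s) : s ∈ {1, 3, 7}, s ≤ k}:
k:     0  1  2  3  4  5  6  7  8  9 10 11
g(k):  0  1  0  1  0  1  0  1  0  1  0  1
The P-positions (g = 0) in 0..11 are 0, 2, 4, 6, 8, 10.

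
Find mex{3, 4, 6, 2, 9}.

0 is not in the set, so the mex is 0.

0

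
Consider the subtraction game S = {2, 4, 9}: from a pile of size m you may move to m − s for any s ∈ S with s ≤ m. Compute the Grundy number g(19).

0

Grundy values for subtraction set {2, 4, 9}:
k:     0  1  2  3  4  5  6  7  8  9 10 11 12 13 14 15 16 17 18 19
g(k):  0  0  1  1  2  2  0  0  1  1  2  2  0  0  1  1  2  2  0  0
So g(19) = 0.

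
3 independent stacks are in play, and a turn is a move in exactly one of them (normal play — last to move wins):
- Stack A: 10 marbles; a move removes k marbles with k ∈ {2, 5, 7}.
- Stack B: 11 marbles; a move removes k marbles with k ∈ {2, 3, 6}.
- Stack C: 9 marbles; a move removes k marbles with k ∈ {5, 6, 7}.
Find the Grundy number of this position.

Grundy values for stack A (subtraction set {2, 5, 7}):
k:     0  1  2  3  4  5  6  7  8  9 10
g(k):  0  0  1  1  0  2  1  3  2  2  0
So g(10) = 0.
Build the Grundy sequence for stack B with g(k) = mex{g(k−s) : s ∈ {2, 3, 6}, s ≤ k}:
g(0) = mex{} = 0
g(1) = mex{} = 0
g(2) = mex{0} = 1
g(3) = mex{0} = 1
g(4) = mex{0,1} = 2
g(5) = mex{1} = 0
g(6) = mex{0,1,2} = 3
g(7) = mex{0,2} = 1
g(8) = mex{0,1,3} = 2
g(9) = mex{1,3} = 0
g(10) = mex{1,2} = 0
g(11) = mex{0,2} = 1
So g(11) = 1.
Grundy values for stack C (subtraction set {5, 6, 7}):
k:     0  1  2  3  4  5  6  7  8  9
g(k):  0  0  0  0  0  1  1  1  1  1
So g(9) = 1.
By the Sprague-Grundy theorem, the Grundy value of a sum of independent games is the XOR of the component values.
Combined value = 0 XOR 1 XOR 1 = 0.

0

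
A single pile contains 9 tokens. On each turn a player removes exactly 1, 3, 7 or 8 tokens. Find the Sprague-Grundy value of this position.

3

Grundy values for subtraction set {1, 3, 7, 8}:
k:     0  1  2  3  4  5  6  7  8  9
g(k):  0  1  0  1  0  1  0  1  2  3
So g(9) = 3.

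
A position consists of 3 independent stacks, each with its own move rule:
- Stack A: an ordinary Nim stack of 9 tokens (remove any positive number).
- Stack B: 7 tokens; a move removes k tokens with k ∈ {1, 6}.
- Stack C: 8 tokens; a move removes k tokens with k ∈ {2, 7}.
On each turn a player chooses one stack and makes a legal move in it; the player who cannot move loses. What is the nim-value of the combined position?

11

Stack A is a plain Nim stack of size 9, so its Grundy value is 9.
For stack B, compute g(0), g(1), … with moves {1, 6}:
k:     0  1  2  3  4  5  6  7
g(k):  0  1  0  1  0  1  2  0
So g(7) = 0.
Grundy values for stack C (subtraction set {2, 7}):
g(0) = mex{} = 0
g(1) = mex{} = 0
g(2) = mex{0} = 1
g(3) = mex{0} = 1
g(4) = mex{1} = 0
g(5) = mex{1} = 0
g(6) = mex{0} = 1
g(7) = mex{0} = 1
g(8) = mex{0,1} = 2
So g(8) = 2.
The value of a disjunctive sum is the nim-sum of the parts.
Combined value = 9 XOR 0 XOR 2 = 11.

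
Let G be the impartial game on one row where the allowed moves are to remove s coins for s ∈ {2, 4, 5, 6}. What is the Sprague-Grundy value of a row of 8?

0

Grundy values for subtraction set {2, 4, 5, 6}:
k:     0  1  2  3  4  5  6  7  8
g(k):  0  0  1  1  2  2  3  3  0
So g(8) = 0.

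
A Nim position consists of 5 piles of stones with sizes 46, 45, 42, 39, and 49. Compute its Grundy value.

63

Write each in binary and XOR column by column:
  101110  (46)
  101101  (45)
  101010  (42)
  100111  (39)
  110001  (49)
  ------
  111111  (63)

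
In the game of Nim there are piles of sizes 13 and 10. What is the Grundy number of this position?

7

Write each in binary and XOR column by column:
  1101  (13)
  1010  (10)
  ----
  0111  (7)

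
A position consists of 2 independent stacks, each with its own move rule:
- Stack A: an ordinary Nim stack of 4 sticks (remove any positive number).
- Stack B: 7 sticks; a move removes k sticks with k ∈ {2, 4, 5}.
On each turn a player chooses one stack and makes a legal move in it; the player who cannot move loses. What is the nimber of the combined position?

Stack A is a plain Nim stack of size 4, so its Grundy value is 4.
Build the Grundy sequence for stack B with g(k) = mex{g(k−s) : s ∈ {2, 4, 5}, s ≤ k}:
g(0) = mex{} = 0
g(1) = mex{} = 0
g(2) = mex{0} = 1
g(3) = mex{0} = 1
g(4) = mex{0,1} = 2
g(5) = mex{0,1} = 2
g(6) = mex{0,1,2} = 3
g(7) = mex{1,2} = 0
So g(7) = 0.
By the Sprague-Grundy theorem, the Grundy value of a sum of independent games is the XOR of the component values.
Combined value = 4 XOR 0 = 4.

4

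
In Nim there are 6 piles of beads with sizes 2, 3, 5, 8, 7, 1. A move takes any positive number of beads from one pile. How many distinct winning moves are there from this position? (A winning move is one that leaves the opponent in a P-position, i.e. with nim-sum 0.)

1

Write each in binary and XOR column by column:
  0010  (2)
  0011  (3)
  0101  (5)
  1000  (8)
  0111  (7)
  0001  (1)
  ----
  1010  (10)
The overall nim-sum is X = 10. A pile of size p has a winning move iff p XOR X < p (reduce it to p XOR X).
  2: 2 XOR 10 = 8 ≥ 2 — no move.
  3: 3 XOR 10 = 9 ≥ 3 — no move.
  5: 5 XOR 10 = 15 ≥ 5 — no move.
  8: 8 XOR 10 = 2 < 8 — winning move (to 2).
  7: 7 XOR 10 = 13 ≥ 7 — no move.
  1: 1 XOR 10 = 11 ≥ 1 — no move.
That gives 1 winning move.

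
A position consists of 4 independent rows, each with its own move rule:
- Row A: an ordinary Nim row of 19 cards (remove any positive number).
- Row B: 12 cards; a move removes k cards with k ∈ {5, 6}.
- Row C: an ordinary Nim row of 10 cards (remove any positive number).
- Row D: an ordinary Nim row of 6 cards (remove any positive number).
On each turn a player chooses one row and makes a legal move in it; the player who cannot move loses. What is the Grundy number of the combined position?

Row A is a plain Nim row of size 19, so its Grundy value is 19.
Build the Grundy sequence for row B with g(k) = mex{g(k−s) : s ∈ {5, 6}, s ≤ k}:
g(0) = mex{} = 0
g(1) = mex{} = 0
g(2) = mex{} = 0
g(3) = mex{} = 0
g(4) = mex{} = 0
g(5) = mex{0} = 1
g(6) = mex{0} = 1
g(7) = mex{0} = 1
g(8) = mex{0} = 1
g(9) = mex{0} = 1
g(10) = mex{0,1} = 2
g(11) = mex{1} = 0
g(12) = mex{1} = 0
So g(12) = 0.
Row C is a plain Nim row of size 10, so its Grundy value is 10.
Row D is a plain Nim row of size 6, so its Grundy value is 6.
The value of a disjunctive sum is the nim-sum of the parts.
Combined value = 19 ⊕ 0 ⊕ 10 ⊕ 6 = 31.

31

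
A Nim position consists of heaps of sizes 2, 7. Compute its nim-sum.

5

Write each in binary and XOR column by column:
  010  (2)
  111  (7)
  ---
  101  (5)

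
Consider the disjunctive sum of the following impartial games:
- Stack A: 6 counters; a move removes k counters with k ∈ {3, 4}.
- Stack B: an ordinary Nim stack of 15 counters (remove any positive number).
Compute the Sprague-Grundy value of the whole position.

For stack A, compute g(0), g(1), … with moves {3, 4}:
k:     0  1  2  3  4  5  6
g(k):  0  0  0  1  1  1  2
So g(6) = 2.
Stack B is a plain Nim stack of size 15, so its Grundy value is 15.
By the Sprague-Grundy theorem, the Grundy value of a sum of independent games is the XOR of the component values.
Combined value = 2 XOR 15 = 13.

13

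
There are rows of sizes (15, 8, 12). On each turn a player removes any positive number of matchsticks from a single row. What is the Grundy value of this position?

Nim-sum: 15 ⊕ 8 ⊕ 12 = 11.

11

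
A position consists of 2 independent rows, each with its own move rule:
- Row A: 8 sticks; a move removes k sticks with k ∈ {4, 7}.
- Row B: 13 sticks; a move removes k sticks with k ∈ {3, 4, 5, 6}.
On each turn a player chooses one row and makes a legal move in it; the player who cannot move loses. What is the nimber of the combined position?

Grundy values for row A (subtraction set {4, 7}):
g(0) = mex{} = 0
g(1) = mex{} = 0
g(2) = mex{} = 0
g(3) = mex{} = 0
g(4) = mex{0} = 1
g(5) = mex{0} = 1
g(6) = mex{0} = 1
g(7) = mex{0} = 1
g(8) = mex{0,1} = 2
So g(8) = 2.
Grundy values for row B (subtraction set {3, 4, 5, 6}):
g(0) = mex{} = 0
g(1) = mex{} = 0
g(2) = mex{} = 0
g(3) = mex{0} = 1
g(4) = mex{0} = 1
g(5) = mex{0} = 1
g(6) = mex{0,1} = 2
g(7) = mex{0,1} = 2
g(8) = mex{0,1} = 2
g(9) = mex{1,2} = 0
g(10) = mex{1,2} = 0
g(11) = mex{1,2} = 0
g(12) = mex{0,2} = 1
g(13) = mex{0,2} = 1
So g(13) = 1.
The value of a disjunctive sum is the nim-sum of the parts.
Combined value = 2 ⊕ 1 = 3.

3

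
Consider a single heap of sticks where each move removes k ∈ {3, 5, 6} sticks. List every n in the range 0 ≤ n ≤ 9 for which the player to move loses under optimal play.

0, 1, 2, 9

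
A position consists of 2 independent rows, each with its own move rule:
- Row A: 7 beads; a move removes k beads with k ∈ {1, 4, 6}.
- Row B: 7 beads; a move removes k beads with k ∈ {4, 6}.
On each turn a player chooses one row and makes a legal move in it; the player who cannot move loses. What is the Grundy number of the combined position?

Build the Grundy sequence for row A with g(k) = mex{g(k−s) : s ∈ {1, 4, 6}, s ≤ k}:
g(0) = mex{} = 0
g(1) = mex{0} = 1
g(2) = mex{1} = 0
g(3) = mex{0} = 1
g(4) = mex{0,1} = 2
g(5) = mex{1,2} = 0
g(6) = mex{0} = 1
g(7) = mex{1} = 0
So g(7) = 0.
For row B, compute g(0), g(1), … with moves {4, 6}:
g(0) = mex{} = 0
g(1) = mex{} = 0
g(2) = mex{} = 0
g(3) = mex{} = 0
g(4) = mex{0} = 1
g(5) = mex{0} = 1
g(6) = mex{0} = 1
g(7) = mex{0} = 1
So g(7) = 1.
By the Sprague-Grundy theorem, the Grundy value of a sum of independent games is the XOR of the component values.
Combined value = 0 XOR 1 = 1.

1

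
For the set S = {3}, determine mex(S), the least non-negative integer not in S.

0 is not in the set, so the mex is 0.

0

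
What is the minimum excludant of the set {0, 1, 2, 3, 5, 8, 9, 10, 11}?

4

The values 0, 1, 2, 3 are all present; 4 is the first non-negative integer missing from the set.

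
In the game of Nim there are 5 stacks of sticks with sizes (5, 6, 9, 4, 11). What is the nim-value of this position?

Compute the nim-sum pairwise:
5 ⊕ 6 = 3
3 ⊕ 9 = 10
10 ⊕ 4 = 14
14 ⊕ 11 = 5

5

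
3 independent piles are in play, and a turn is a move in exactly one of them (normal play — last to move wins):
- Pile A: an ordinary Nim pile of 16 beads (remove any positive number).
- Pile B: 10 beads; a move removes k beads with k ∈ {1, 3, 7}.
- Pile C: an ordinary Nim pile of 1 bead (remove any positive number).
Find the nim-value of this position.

17

Pile A is a plain Nim pile of size 16, so its Grundy value is 16.
Grundy values for pile B (subtraction set {1, 3, 7}):
g(0) = mex{} = 0
g(1) = mex{0} = 1
g(2) = mex{1} = 0
g(3) = mex{0} = 1
g(4) = mex{1} = 0
g(5) = mex{0} = 1
g(6) = mex{1} = 0
g(7) = mex{0} = 1
g(8) = mex{1} = 0
g(9) = mex{0} = 1
g(10) = mex{1} = 0
So g(10) = 0.
Pile C is a plain Nim pile of size 1, so its Grundy value is 1.
By the Sprague-Grundy theorem, the Grundy value of a sum of independent games is the XOR of the component values.
Combined value = 16 ⊕ 0 ⊕ 1 = 17.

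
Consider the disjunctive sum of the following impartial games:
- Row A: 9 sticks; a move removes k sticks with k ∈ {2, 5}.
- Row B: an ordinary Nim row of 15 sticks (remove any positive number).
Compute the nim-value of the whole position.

Grundy values for row A (subtraction set {2, 5}):
k:     0  1  2  3  4  5  6  7  8  9
g(k):  0  0  1  1  0  2  1  0  0  1
So g(9) = 1.
Row B is a plain Nim row of size 15, so its Grundy value is 15.
The value of a disjunctive sum is the nim-sum of the parts.
Combined value = 1 XOR 15 = 14.

14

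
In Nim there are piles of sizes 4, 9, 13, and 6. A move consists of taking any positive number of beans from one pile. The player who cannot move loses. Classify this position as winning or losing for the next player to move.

Winning position

Compute the nim-sum pairwise:
4 ^ 9 = 13
13 ^ 13 = 0
0 ^ 6 = 6
The nim-sum is 6 ≠ 0, so this is an N-position: the player to move can win.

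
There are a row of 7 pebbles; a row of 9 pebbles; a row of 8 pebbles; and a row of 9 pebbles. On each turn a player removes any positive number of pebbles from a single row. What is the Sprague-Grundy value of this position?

15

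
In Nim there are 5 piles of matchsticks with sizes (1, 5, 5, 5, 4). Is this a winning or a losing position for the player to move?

Compute the nim-sum pairwise:
1 XOR 5 = 4
4 XOR 5 = 1
1 XOR 5 = 4
4 XOR 4 = 0
The nim-sum is 0, so this is a P-position: the player to move is in a losing position under optimal play.

Losing position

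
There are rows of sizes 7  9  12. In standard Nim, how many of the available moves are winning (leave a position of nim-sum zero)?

Compute the nim-sum pairwise:
7 ^ 9 = 14
14 ^ 12 = 2
The overall nim-sum is X = 2. A row of size p has a winning move iff p XOR X < p (reduce it to p XOR X).
  7: 7 XOR 2 = 5 < 7 — winning move (to 5).
  9: 9 XOR 2 = 11 ≥ 9 — no move.
  12: 12 XOR 2 = 14 ≥ 12 — no move.
That gives 1 winning move.

1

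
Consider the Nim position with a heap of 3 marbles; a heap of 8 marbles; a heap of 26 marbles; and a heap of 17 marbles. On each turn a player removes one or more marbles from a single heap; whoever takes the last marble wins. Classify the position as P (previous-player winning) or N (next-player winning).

P-position

Nim-sum: 3 ^ 8 ^ 26 ^ 17 = 0.
The nim-sum is 0, so this is a P-position: the player to move is in a losing position under optimal play.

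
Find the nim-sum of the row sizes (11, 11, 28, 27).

7

Nim-sum: 11 XOR 11 XOR 28 XOR 27 = 7.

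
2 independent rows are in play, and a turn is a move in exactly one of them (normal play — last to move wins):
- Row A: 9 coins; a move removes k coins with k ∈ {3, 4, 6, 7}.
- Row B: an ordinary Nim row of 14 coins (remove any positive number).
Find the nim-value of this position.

Build the Grundy sequence for row A with g(k) = mex{g(k−s) : s ∈ {3, 4, 6, 7}, s ≤ k}:
k:     0  1  2  3  4  5  6  7  8  9
g(k):  0  0  0  1  1  1  2  2  2  3
So g(9) = 3.
Row B is a plain Nim row of size 14, so its Grundy value is 14.
By the Sprague-Grundy theorem, the Grundy value of a sum of independent games is the XOR of the component values.
Combined value = 3 ⊕ 14 = 13.

13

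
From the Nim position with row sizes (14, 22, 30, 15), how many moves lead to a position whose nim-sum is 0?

In binary:
  01110  (14)
  10110  (22)
  11110  (30)
  01111  (15)
  -----
  01001  (9)
The overall nim-sum is X = 9. A row of size p has a winning move iff p XOR X < p (reduce it to p XOR X).
  14: 14 XOR 9 = 7 < 14 — winning move (to 7).
  22: 22 XOR 9 = 31 ≥ 22 — no move.
  30: 30 XOR 9 = 23 < 30 — winning move (to 23).
  15: 15 XOR 9 = 6 < 15 — winning move (to 6).
That gives 3 winning moves.

3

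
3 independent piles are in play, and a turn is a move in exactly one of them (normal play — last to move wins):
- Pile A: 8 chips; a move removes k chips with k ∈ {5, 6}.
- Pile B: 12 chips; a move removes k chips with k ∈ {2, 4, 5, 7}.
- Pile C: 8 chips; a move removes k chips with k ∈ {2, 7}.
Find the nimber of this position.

2

Build the Grundy sequence for pile A with g(k) = mex{g(k−s) : s ∈ {5, 6}, s ≤ k}:
g(0) = mex{} = 0
g(1) = mex{} = 0
g(2) = mex{} = 0
g(3) = mex{} = 0
g(4) = mex{} = 0
g(5) = mex{0} = 1
g(6) = mex{0} = 1
g(7) = mex{0} = 1
g(8) = mex{0} = 1
So g(8) = 1.
For pile B, compute g(0), g(1), … with moves {2, 4, 5, 7}:
k:     0  1  2  3  4  5  6  7  8  9 10 11 12
g(k):  0  0  1  1  2  2  3  3  4  0  0  1  1
So g(12) = 1.
Grundy values for pile C (subtraction set {2, 7}):
k:     0  1  2  3  4  5  6  7  8
g(k):  0  0  1  1  0  0  1  1  2
So g(8) = 2.
By the Sprague-Grundy theorem, the Grundy value of a sum of independent games is the XOR of the component values.
Combined value = 1 XOR 1 XOR 2 = 2.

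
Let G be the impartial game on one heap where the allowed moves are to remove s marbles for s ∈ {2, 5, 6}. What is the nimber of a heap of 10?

1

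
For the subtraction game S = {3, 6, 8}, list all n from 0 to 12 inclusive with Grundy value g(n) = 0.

0, 1, 2, 11, 12

Grundy values for subtraction set {3, 6, 8}:
g(0) = mex{} = 0
g(1) = mex{} = 0
g(2) = mex{} = 0
g(3) = mex{0} = 1
g(4) = mex{0} = 1
g(5) = mex{0} = 1
g(6) = mex{0,1} = 2
g(7) = mex{0,1} = 2
g(8) = mex{0,1} = 2
g(9) = mex{0,1,2} = 3
g(10) = mex{0,1,2} = 3
g(11) = mex{1,2} = 0
g(12) = mex{1,2,3} = 0
The P-positions (g = 0) in 0..12 are 0, 1, 2, 11, 12.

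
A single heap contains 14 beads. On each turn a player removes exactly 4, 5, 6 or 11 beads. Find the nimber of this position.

Grundy values for subtraction set {4, 5, 6, 11}:
g(0) = mex{} = 0
g(1) = mex{} = 0
g(2) = mex{} = 0
g(3) = mex{} = 0
g(4) = mex{0} = 1
g(5) = mex{0} = 1
g(6) = mex{0} = 1
g(7) = mex{0} = 1
g(8) = mex{0,1} = 2
g(9) = mex{0,1} = 2
g(10) = mex{1} = 0
g(11) = mex{0,1} = 2
g(12) = mex{0,1,2} = 3
g(13) = mex{0,1,2} = 3
g(14) = mex{0,2} = 1
So g(14) = 1.

1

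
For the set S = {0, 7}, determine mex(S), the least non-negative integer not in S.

1

0 is in the set but 1 is not, so the mex is 1.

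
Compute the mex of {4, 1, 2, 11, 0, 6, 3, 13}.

The values 0, 1, 2, 3, 4 are all present; 5 is the first non-negative integer missing from the set.

5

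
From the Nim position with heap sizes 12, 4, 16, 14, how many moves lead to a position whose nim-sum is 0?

In binary:
  01100  (12)
  00100  (4)
  10000  (16)
  01110  (14)
  -----
  10110  (22)
The overall nim-sum is X = 22. A heap of size p has a winning move iff p XOR X < p (reduce it to p XOR X).
  12: 12 XOR 22 = 26 ≥ 12 — no move.
  4: 4 XOR 22 = 18 ≥ 4 — no move.
  16: 16 XOR 22 = 6 < 16 — winning move (to 6).
  14: 14 XOR 22 = 24 ≥ 14 — no move.
That gives 1 winning move.

1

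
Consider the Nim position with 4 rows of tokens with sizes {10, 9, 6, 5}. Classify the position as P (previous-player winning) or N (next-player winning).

P-position

Compute the nim-sum pairwise:
10 XOR 9 = 3
3 XOR 6 = 5
5 XOR 5 = 0
The nim-sum is 0, so this is a P-position: the player to move is in a losing position under optimal play.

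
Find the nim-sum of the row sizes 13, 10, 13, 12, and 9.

15

Bitwise XOR of the heap sizes:
  1101  (13)
  1010  (10)
  1101  (13)
  1100  (12)
  1001  (9)
  ----
  1111  (15)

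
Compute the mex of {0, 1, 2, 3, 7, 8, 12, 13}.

4

The values 0, 1, 2, 3 are all present; 4 is the first non-negative integer missing from the set.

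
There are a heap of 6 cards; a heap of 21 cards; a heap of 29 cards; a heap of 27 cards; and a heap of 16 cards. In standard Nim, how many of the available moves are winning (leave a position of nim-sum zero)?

Bitwise XOR of the heap sizes:
  00110  (6)
  10101  (21)
  11101  (29)
  11011  (27)
  10000  (16)
  -----
  00101  (5)
The overall nim-sum is X = 5. A heap of size p has a winning move iff p XOR X < p (reduce it to p XOR X).
  6: 6 XOR 5 = 3 < 6 — winning move (to 3).
  21: 21 XOR 5 = 16 < 21 — winning move (to 16).
  29: 29 XOR 5 = 24 < 29 — winning move (to 24).
  27: 27 XOR 5 = 30 ≥ 27 — no move.
  16: 16 XOR 5 = 21 ≥ 16 — no move.
That gives 3 winning moves.

3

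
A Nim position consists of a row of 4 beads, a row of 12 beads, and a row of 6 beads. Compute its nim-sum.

Nim-sum: 4 XOR 12 XOR 6 = 14.

14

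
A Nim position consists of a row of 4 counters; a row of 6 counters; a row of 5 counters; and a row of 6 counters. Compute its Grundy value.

1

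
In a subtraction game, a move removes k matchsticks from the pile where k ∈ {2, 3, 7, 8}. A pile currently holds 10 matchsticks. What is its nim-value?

0

Build the Grundy sequence with g(k) = mex{g(k−s) : s ∈ {2, 3, 7, 8}, s ≤ k}:
k:     0  1  2  3  4  5  6  7  8  9 10
g(k):  0  0  1  1  2  0  0  1  1  2  0
So g(10) = 0.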